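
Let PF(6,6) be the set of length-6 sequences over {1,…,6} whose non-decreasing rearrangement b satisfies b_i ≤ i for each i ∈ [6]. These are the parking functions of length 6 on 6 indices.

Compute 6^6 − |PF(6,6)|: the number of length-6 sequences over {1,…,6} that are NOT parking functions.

29849

|PF(6,6)| = 1·7^5 = 1 · 16807 = 16807 [KW]
E.g. (6,6,5,5,3,5) → sorted (3,5,5,5,6,6): b_1=3>1, not a PF.
So 46656 − 16807 = 29849 fail.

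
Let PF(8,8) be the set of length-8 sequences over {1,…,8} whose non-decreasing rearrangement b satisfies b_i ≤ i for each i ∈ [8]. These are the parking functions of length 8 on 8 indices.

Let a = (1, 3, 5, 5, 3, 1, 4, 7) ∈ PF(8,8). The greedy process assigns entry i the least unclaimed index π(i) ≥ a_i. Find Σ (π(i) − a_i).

7

Σπ = 36 ({1..8} each once); Σa = 1+3+5+5+3+1+4+7 = 29; disp = 36−29 = 7.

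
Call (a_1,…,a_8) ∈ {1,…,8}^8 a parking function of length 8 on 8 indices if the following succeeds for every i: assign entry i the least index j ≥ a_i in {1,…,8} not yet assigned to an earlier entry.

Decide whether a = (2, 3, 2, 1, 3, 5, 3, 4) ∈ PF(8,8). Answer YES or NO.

Order a: b = (1, 2, 2, 3, 3, 3, 4, 5).
  b_1=1 ≤ 1
  b_2=2 ≤ 2
  b_3=2 ≤ 3
  b_4=3 ≤ 4
  b_5=3 ≤ 5
  b_6=3 ≤ 6
  b_7=4 ≤ 7
  b_8=5 ≤ 8
All bounds hold ⇒ YES

YES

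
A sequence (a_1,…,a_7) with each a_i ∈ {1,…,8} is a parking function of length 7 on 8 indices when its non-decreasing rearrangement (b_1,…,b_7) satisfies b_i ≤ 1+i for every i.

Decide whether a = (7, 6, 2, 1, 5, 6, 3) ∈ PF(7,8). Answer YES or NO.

YES

Order a: b = (1, 2, 3, 5, 6, 6, 7).
  b_1=1 ≤ 2
  b_2=2 ≤ 3
  b_3=3 ≤ 4
  b_4=5 ≤ 5
  b_5=6 ≤ 6
  b_6=6 ≤ 7
  b_7=7 ≤ 8
All bounds hold ⇒ YES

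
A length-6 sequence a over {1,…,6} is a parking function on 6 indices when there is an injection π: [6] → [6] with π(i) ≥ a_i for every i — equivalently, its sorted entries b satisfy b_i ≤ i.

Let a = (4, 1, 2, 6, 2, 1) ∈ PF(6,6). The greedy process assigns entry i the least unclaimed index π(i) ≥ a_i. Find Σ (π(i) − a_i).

5

Σπ = 6·7/2 = 21 (π permutes [6]); Σa = 4+1+2+6+2+1 = 16; disp = 21−16 = 5.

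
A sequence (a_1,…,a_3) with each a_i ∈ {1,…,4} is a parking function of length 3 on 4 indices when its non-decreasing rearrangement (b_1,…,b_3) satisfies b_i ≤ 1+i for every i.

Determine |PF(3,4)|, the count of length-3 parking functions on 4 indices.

#PF = (4−3+1)·(4+1)^(3−1) = 2 · 25 = 50 (Konheim–Weiss)
Check (1,4,2) → sorted (1,2,4): b_i ≤ 1+i ∀i, a PF.

50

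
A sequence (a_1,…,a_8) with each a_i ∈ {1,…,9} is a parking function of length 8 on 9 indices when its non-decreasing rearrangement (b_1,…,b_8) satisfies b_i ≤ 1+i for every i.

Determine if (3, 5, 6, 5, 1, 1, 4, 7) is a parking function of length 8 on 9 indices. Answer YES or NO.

YES

Sorted: b = (1, 1, 3, 4, 5, 5, 6, 7).
  b_1=1 ≤ 2
  b_2=1 ≤ 3
  b_3=3 ≤ 4
  b_4=4 ≤ 5
  b_5=5 ≤ 6
  b_6=5 ≤ 7
  b_7=6 ≤ 8
  b_8=7 ≤ 9
All bounds hold ⇒ YES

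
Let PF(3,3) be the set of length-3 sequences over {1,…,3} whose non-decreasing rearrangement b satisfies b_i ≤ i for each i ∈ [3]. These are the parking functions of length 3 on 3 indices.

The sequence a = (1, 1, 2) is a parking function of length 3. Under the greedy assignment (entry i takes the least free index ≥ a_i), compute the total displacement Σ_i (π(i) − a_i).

Σπ = 6 ({1..3} each once); Σa = 1+1+2 = 4; disp = 6−4 = 2.

2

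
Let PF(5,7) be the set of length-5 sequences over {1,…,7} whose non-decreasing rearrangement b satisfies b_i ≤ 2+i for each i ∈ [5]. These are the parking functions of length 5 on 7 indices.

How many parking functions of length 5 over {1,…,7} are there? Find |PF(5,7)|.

12288

|PF(5,7)| = 3·8^4 = 3·4096 = 12288 (Konheim–Weiss)
E.g. (4,1,3,5,2) → sorted (1,2,3,4,5): b_i ≤ 2+i ∀i, a PF.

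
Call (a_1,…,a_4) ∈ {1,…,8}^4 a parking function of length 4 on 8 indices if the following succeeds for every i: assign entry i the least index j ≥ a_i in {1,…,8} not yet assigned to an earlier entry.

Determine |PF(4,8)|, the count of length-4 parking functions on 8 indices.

3645

|PF(4,8)| = (9−4)·9^(4−1) = 5·729 = 3645 (Pollak)
E.g. (2,7,2,1) → sorted (1,2,2,7): b_i ≤ 4+i ∀i, a PF.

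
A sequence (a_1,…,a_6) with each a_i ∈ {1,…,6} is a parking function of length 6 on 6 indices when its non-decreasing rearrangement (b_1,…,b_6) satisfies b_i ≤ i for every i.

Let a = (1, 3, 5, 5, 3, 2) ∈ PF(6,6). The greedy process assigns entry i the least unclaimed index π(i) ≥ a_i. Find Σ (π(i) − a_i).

Σπ = 6·7/2 = 21 (π permutes [6]); Σa = 1+3+5+5+3+2 = 19; disp = 21−19 = 2.

2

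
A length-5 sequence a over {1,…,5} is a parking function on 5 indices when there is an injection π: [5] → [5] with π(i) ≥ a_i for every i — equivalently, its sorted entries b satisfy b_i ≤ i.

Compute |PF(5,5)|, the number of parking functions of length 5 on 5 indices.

Count = (6−5)·6^(5−1) = 1 · 1296 = 1296 (Konheim–Weiss)
Example (2,3,1,4,3) → sorted (1,2,3,3,4): b_i ≤ i ∀i, a PF.

1296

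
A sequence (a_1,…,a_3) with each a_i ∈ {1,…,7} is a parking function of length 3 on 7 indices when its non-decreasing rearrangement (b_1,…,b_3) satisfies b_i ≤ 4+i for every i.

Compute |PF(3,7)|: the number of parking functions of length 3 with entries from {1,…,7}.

Count = 5·8^2 = 5·64 = 320 [KW]
E.g. (4,7,1) → sorted (1,4,7): b_i ≤ 4+i ∀i, a PF.

320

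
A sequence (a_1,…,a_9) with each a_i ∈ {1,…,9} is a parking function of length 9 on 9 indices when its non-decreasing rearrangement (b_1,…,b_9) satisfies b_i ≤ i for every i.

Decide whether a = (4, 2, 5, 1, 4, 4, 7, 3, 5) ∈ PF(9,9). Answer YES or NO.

YES

Rearranged: b = (1, 2, 3, 4, 4, 4, 5, 5, 7).
  b_1=1 ≤ 1
  b_2=2 ≤ 2
  b_3=3 ≤ 3
  b_4=4 ≤ 4
  b_5=4 ≤ 5
  b_6=4 ≤ 6
  b_7=5 ≤ 7
  b_8=5 ≤ 8
  b_9=7 ≤ 9
All bounds hold ⇒ YES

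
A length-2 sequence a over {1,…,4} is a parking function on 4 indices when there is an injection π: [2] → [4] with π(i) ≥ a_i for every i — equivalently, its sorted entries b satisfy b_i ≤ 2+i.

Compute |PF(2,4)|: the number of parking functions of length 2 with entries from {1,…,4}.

15

|PF| = 3·5^1 = 3·5 = 15 [KW]
Example (4,3) → sorted (3,4): b_i ≤ 2+i ∀i, a PF.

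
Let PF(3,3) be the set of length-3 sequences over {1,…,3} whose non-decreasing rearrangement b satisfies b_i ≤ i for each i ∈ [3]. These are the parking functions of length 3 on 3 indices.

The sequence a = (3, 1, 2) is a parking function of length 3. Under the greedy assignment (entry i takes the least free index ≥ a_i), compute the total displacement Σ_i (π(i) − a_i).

Σπ = 6 ({1..3} each once); Σa = 3+1+2 = 6; disp = 6−6 = 0.

0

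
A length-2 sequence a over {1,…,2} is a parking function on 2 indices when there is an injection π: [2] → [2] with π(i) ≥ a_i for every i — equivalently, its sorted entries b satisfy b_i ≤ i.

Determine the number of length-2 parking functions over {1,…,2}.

|PF| = (3−2)·3^(2−1) = 1×3 = 3 (Pollak)
Check (2,1) → sorted (1,2): b_i ≤ i ∀i, a PF.

3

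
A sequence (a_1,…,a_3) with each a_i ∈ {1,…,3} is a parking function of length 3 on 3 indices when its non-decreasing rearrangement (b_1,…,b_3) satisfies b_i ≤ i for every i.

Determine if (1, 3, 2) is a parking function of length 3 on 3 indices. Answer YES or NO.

Order a: b = (1, 2, 3).
  b_1=1 ≤ 1
  b_2=2 ≤ 2
  b_3=3 ≤ 3
All bounds hold ⇒ YES

YES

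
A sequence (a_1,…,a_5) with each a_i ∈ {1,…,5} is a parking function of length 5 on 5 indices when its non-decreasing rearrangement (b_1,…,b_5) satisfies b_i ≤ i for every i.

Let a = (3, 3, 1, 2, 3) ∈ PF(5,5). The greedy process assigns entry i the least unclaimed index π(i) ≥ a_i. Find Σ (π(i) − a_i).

3

Σπ = 15 ({1..5} each once); Σa = 3+3+1+2+3 = 12; disp = 15−12 = 3.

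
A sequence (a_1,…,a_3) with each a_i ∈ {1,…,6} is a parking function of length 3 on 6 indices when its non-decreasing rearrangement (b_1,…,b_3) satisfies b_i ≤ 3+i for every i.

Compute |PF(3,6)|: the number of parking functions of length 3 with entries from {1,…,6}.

#PF = (7−3)·7^(3−1) = 4·49 = 196
One tuple (1,5,2) → sorted (1,2,5): b_i ≤ 3+i ∀i, a PF.

196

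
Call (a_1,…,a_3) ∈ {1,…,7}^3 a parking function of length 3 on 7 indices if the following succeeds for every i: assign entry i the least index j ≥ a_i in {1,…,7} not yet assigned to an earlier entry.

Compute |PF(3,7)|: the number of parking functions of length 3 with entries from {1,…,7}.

|PF(3,7)| = (8−3)·8^(3−1) = 5·64 = 320 (Pollak)
Check (7,1,1) → sorted (1,1,7): b_i ≤ 4+i ∀i, a PF.

320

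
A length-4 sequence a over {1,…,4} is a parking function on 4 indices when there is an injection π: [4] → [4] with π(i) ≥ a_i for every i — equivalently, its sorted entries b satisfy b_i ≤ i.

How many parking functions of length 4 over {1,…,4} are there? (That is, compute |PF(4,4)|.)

Count = (4+1−4)·(4+1)^{4−1} = 1·125 = 125 (Pollak)
Check (4,1,1,1) → sorted (1,1,1,4): b_i ≤ i ∀i, a PF.

125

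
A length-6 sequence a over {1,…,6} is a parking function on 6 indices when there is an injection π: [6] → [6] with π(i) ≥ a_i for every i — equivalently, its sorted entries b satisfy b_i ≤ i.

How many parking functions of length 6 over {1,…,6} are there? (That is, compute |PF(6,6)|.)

16807

|PF| = (7−6)·7^(6−1) = 1 · 16807 = 16807 [KW]
One tuple (3,3,2,6,5,1) → sorted (1,2,3,3,5,6): b_i ≤ i ∀i, a PF.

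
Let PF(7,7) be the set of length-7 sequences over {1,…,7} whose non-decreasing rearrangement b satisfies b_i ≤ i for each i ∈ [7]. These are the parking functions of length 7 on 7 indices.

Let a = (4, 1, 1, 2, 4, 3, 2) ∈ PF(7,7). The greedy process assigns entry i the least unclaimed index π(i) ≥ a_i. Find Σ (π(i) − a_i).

Σπ = 7·8/2 = 28 (π permutes [7]); Σa = 4+1+1+2+4+3+2 = 17; disp = 28−17 = 11.

11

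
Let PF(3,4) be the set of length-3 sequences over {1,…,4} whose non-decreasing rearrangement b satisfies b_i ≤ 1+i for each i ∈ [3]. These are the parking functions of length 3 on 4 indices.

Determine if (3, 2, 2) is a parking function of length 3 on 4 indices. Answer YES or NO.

Sorted: b = (2, 2, 3).
  b_1=2 ≤ 2
  b_2=2 ≤ 3
  b_3=3 ≤ 4
All bounds hold ⇒ YES

YES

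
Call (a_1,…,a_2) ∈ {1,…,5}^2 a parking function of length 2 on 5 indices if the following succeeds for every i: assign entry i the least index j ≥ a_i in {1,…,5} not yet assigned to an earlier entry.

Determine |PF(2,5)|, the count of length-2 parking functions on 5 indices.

24

#PF = 4·6^1 = 4·6 = 24
E.g. (5,3) → sorted (3,5): b_i ≤ 3+i ∀i, a PF.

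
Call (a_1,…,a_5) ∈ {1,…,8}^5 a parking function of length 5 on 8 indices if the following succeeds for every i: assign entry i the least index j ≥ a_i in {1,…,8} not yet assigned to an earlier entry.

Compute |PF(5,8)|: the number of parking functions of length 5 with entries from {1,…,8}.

26244

|PF| = (8+1−5)·(8+1)^{5−1} = 4·6561 = 26244 [KW]
One tuple (4,3,2,5,2) → sorted (2,2,3,4,5): b_i ≤ 3+i ∀i, a PF.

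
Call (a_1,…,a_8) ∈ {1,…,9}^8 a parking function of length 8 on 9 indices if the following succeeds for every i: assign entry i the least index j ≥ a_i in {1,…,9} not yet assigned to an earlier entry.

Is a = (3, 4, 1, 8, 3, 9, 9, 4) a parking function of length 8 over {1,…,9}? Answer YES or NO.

Order a: b = (1, 3, 3, 4, 4, 8, 9, 9).
  b_1=1 ≤ 2
  b_2=3 ≤ 3
  b_3=3 ≤ 4
  b_4=4 ≤ 5
  b_5=4 ≤ 6
  b_6=8 > 7
  fails at i=6 ⇒ NO

NO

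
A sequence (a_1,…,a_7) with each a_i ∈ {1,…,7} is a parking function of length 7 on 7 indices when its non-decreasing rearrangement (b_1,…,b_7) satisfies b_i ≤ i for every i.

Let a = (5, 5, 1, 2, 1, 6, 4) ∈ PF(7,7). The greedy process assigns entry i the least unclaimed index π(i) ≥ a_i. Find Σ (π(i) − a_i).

Σπ = 28 ({1..7} each once); Σa = 5+5+1+2+1+6+4 = 24; disp = 28−24 = 4.

4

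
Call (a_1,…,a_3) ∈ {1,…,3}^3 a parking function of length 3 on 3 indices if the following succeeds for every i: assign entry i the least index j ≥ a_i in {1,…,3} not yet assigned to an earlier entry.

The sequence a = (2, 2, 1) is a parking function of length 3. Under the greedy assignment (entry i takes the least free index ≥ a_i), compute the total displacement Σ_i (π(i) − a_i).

1

Σπ(i) = 1+…+3 = 6; Σa = 2+2+1 = 5; disp = 6−5 = 1.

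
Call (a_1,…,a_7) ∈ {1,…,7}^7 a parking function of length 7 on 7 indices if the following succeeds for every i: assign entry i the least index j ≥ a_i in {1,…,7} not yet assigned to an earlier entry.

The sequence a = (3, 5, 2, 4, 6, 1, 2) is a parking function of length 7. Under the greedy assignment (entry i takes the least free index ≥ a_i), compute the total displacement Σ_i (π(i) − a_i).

Σπ(i) = 1+…+7 = 28; Σa = 3+5+2+4+6+1+2 = 23; disp = 28−23 = 5.

5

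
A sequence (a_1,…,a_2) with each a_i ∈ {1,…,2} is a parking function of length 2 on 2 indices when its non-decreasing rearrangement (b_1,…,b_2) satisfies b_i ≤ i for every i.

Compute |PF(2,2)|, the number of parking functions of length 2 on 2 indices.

3

|PF(2,2)| = 1·3^1 = 1 · 3 = 3
E.g. (2,1) → sorted (1,2): b_i ≤ i ∀i, a PF.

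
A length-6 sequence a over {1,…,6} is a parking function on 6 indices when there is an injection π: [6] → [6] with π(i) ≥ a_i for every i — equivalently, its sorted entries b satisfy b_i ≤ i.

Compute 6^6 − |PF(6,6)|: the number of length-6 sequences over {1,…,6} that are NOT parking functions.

Count = 1·7^5 = 1 · 16807 = 16807 [KW]
E.g. (4,6,1,4,5,4) → sorted (1,4,4,4,5,6): b_2=4>2, not a PF.
Total 46656; non-PF = 46656−16807 = 29849

29849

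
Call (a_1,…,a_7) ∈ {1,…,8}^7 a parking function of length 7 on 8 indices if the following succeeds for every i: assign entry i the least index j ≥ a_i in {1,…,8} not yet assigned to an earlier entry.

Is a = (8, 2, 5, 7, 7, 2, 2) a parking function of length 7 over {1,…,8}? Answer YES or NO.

NO

Order a: b = (2, 2, 2, 5, 7, 7, 8).
  b_1=2 ≤ 2
  b_2=2 ≤ 3
  b_3=2 ≤ 4
  b_4=5 ≤ 5
  b_5=7 > 6
  fails at i=5 ⇒ NO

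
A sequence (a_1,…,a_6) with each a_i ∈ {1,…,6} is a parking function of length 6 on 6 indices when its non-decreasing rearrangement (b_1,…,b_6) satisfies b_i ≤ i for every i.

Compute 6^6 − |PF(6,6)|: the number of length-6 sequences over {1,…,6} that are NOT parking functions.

29849

|PF(6,6)| = (6−6+1)·(6+1)^(6−1) = 1 · 16807 = 16807
Example (5,6,5,5,3,3) → sorted (3,3,5,5,5,6): b_1=3>1, not a PF.
So 46656 − 16807 = 29849 fail.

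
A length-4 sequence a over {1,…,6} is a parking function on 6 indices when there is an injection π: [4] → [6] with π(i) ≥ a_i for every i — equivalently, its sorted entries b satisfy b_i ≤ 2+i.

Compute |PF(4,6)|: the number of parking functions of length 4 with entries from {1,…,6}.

1029

Count = (6+1−4)·(6+1)^{4−1} = 3×343 = 1029 (Konheim–Weiss)
Check (6,1,5,2) → sorted (1,2,5,6): b_i ≤ 2+i ∀i, a PF.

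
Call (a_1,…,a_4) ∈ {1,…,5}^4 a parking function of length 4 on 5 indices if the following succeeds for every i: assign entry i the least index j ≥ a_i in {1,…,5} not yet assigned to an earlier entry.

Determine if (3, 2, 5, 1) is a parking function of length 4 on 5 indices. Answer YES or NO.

YES

Rearranged: b = (1, 2, 3, 5).
  b_1=1 ≤ 2
  b_2=2 ≤ 3
  b_3=3 ≤ 4
  b_4=5 ≤ 5
All bounds hold ⇒ YES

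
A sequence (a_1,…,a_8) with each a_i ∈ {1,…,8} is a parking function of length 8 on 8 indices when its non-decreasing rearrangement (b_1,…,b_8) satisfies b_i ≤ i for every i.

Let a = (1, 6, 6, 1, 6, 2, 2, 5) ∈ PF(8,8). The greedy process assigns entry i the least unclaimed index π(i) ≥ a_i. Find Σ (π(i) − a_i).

Σπ = 36 ({1..8} each once); Σa = 1+6+6+1+6+2+2+5 = 29; disp = 36−29 = 7.

7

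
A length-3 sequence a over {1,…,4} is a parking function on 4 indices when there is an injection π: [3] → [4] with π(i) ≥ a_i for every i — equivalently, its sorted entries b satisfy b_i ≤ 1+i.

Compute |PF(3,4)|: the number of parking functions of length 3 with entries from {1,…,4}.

50

Count = (4−3+1)·(4+1)^(3−1) = 2×25 = 50 [KW]
E.g. (2,2,1) → sorted (1,2,2): b_i ≤ 1+i ∀i, a PF.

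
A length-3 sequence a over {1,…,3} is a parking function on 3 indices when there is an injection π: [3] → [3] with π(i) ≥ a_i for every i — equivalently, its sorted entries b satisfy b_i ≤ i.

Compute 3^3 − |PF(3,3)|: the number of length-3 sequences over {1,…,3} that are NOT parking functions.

|PF(3,3)| = (4−3)·4^(3−1) = 1 · 16 = 16
Example (2,2,3) → sorted (2,2,3): b_1=2>1, not a PF.
So 27 − 16 = 11 fail.

11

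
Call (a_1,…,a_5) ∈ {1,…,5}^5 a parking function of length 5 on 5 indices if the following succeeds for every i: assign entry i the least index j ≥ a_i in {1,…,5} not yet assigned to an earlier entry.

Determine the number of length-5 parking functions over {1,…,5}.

#PF = (5−5+1)·(5+1)^(5−1) = 1 · 1296 = 1296
E.g. (2,2,3,3,1) → sorted (1,2,2,3,3): b_i ≤ i ∀i, a PF.

1296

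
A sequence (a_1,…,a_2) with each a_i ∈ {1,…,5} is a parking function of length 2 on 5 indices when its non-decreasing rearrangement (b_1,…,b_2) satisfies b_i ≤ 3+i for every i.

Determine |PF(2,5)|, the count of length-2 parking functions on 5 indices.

#PF = 4·6^1 = 4·6 = 24 (Pollak)
Example (2,4) → sorted (2,4): b_i ≤ 3+i ∀i, a PF.

24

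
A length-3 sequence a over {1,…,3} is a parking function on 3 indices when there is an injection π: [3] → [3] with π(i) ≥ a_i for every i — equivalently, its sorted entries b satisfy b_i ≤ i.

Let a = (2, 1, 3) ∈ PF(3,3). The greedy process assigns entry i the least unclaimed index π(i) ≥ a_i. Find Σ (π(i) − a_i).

Σπ = 6 ({1..3} each once); Σa = 2+1+3 = 6; disp = 6−6 = 0.

0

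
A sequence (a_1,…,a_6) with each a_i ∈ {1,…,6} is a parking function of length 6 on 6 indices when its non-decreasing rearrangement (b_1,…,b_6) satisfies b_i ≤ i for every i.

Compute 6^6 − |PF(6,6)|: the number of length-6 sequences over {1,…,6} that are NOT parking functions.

|PF| = (7−6)·7^(6−1) = 1·16807 = 16807 [KW]
Example (4,4,6,5,4,5) → sorted (4,4,4,5,5,6): b_1=4>1, not a PF.
So 46656 − 16807 = 29849 fail.

29849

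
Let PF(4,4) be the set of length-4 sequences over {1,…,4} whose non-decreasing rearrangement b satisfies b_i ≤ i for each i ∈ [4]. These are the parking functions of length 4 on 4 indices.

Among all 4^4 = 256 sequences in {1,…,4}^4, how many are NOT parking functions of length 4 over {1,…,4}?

|PF(4,4)| = (5−4)·5^(4−1) = 1·125 = 125 (Pollak)
One tuple (4,2,3,3) → sorted (2,3,3,4): b_1=2>1, not a PF.
Total 256; non-PF = 256−125 = 131

131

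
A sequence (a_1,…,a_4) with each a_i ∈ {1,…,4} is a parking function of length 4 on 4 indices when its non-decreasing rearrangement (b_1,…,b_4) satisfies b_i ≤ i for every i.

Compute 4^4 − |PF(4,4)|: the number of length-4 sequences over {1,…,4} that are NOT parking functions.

|PF| = 1·5^3 = 1×125 = 125 [KW]
One tuple (3,4,3,3) → sorted (3,3,3,4): b_1=3>1, not a PF.
So 256 − 125 = 131 fail.

131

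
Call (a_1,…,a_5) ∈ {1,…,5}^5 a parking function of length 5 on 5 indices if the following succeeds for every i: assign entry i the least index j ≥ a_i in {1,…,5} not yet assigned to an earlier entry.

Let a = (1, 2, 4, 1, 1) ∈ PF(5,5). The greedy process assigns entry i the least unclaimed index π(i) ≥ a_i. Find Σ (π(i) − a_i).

Σπ(i) = 1+…+5 = 15; Σa = 1+2+4+1+1 = 9; disp = 15−9 = 6.

6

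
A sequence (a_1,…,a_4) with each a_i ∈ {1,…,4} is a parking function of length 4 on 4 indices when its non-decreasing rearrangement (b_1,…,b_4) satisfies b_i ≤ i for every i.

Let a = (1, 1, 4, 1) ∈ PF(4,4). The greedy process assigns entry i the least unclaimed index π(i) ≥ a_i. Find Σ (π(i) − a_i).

3

Σπ = 4·5/2 = 10 (π permutes [4]); Σa = 1+1+4+1 = 7; disp = 10−7 = 3.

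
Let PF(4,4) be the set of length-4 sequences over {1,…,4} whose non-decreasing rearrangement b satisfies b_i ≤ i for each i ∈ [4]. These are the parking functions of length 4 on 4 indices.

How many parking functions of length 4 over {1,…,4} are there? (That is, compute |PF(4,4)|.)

|PF| = (4+1−4)·(4+1)^{4−1} = 1·125 = 125 (Pollak)
One tuple (1,4,3,2) → sorted (1,2,3,4): b_i ≤ i ∀i, a PF.

125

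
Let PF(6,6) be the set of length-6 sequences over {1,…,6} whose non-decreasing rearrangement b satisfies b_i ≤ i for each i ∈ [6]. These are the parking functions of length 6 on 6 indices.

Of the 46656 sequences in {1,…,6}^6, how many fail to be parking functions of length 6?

|PF(6,6)| = (7−6)·7^(6−1) = 1 · 16807 = 16807
Example (6,5,6,3,4,3) → sorted (3,3,4,5,6,6): b_1=3>1, not a PF.
6^6 − 16807 = 46656 − 16807 = 29849

29849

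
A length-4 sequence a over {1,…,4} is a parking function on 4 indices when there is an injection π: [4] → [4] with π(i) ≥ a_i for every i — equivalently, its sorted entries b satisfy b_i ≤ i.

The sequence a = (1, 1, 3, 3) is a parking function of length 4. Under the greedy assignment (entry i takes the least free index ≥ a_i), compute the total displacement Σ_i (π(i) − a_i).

2

Σπ(i) = 1+…+4 = 10; Σa = 1+1+3+3 = 8; disp = 10−8 = 2.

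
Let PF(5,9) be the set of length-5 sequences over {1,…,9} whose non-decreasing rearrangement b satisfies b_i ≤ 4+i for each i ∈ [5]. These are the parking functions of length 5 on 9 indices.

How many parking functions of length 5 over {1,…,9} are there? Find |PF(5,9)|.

50000

Count = 5·10^4 = 5×10000 = 50000
Check (2,8,6,5,7) → sorted (2,5,6,7,8): b_i ≤ 4+i ∀i, a PF.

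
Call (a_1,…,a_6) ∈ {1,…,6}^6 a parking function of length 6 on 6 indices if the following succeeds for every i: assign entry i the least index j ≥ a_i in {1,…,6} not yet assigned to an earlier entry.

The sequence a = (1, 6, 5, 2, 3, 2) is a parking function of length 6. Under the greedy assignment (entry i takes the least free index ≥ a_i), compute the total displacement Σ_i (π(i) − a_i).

Σπ = 21 ({1..6} each once); Σa = 1+6+5+2+3+2 = 19; disp = 21−19 = 2.

2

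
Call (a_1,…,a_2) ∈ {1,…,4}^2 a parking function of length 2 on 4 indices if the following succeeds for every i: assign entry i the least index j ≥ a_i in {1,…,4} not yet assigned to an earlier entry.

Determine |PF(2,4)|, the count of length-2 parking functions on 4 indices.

15

Count = 3·5^1 = 3 · 5 = 15
One tuple (1,3) → sorted (1,3): b_i ≤ 2+i ∀i, a PF.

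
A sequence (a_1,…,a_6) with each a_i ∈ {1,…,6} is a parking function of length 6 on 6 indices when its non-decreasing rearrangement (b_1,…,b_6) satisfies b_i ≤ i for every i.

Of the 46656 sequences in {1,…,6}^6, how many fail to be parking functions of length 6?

|PF| = (6+1−6)·(6+1)^{6−1} = 1 · 16807 = 16807 (Konheim–Weiss)
E.g. (3,5,4,5,3,5) → sorted (3,3,4,5,5,5): b_1=3>1, not a PF.
Total 46656; non-PF = 46656−16807 = 29849

29849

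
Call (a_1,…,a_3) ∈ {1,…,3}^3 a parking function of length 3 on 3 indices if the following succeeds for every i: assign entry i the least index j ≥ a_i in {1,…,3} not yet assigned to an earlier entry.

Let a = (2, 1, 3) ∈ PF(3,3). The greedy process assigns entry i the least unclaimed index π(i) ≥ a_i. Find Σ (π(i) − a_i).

0

Σπ = 6 ({1..3} each once); Σa = 2+1+3 = 6; disp = 6−6 = 0.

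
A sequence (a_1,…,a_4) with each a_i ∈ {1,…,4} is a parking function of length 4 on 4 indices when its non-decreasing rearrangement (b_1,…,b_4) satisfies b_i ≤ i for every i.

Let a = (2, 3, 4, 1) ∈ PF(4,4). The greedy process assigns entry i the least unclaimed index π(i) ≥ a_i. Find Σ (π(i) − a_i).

0

Σπ = 10 ({1..4} each once); Σa = 2+3+4+1 = 10; disp = 10−10 = 0.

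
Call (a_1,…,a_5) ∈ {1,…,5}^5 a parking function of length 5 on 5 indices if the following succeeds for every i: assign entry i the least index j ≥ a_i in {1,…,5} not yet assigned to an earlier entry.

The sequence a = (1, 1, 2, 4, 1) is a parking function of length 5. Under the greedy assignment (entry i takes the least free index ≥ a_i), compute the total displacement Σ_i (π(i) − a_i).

6

Σπ(i) = 1+…+5 = 15; Σa = 1+1+2+4+1 = 9; disp = 15−9 = 6.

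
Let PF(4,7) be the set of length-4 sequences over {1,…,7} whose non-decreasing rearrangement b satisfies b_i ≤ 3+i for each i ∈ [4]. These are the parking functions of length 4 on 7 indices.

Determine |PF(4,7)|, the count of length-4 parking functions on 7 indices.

#PF = 4·8^3 = 4×512 = 2048
E.g. (2,3,4,4) → sorted (2,3,4,4): b_i ≤ 3+i ∀i, a PF.

2048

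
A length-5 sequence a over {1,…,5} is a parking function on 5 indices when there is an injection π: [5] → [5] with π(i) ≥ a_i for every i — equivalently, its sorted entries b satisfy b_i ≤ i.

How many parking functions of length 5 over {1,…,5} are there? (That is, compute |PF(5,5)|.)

1296

|PF| = (6−5)·6^(5−1) = 1×1296 = 1296 (Konheim–Weiss)
E.g. (2,1,3,4,1) → sorted (1,1,2,3,4): b_i ≤ i ∀i, a PF.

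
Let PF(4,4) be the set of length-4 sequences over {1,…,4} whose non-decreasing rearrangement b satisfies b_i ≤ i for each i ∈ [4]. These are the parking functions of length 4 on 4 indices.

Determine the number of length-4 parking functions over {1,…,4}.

125

#PF = 1·5^3 = 1 · 125 = 125 [KW]
E.g. (2,2,1,4) → sorted (1,2,2,4): b_i ≤ i ∀i, a PF.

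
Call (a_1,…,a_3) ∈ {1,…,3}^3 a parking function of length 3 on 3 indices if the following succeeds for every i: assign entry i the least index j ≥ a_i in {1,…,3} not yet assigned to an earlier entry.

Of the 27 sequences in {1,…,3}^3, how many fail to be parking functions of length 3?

|PF| = (3−3+1)·(3+1)^(3−1) = 1·16 = 16 (Konheim–Weiss)
E.g. (2,3,3) → sorted (2,3,3): b_1=2>1, not a PF.
3^3 − 16 = 27 − 16 = 11

11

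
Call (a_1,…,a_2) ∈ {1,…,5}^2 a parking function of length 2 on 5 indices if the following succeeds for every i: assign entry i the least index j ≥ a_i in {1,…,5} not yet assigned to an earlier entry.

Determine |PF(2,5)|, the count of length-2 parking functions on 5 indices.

|PF| = (5+1−2)·(5+1)^{2−1} = 4 · 6 = 24 [KW]
Check (2,4) → sorted (2,4): b_i ≤ 3+i ∀i, a PF.

24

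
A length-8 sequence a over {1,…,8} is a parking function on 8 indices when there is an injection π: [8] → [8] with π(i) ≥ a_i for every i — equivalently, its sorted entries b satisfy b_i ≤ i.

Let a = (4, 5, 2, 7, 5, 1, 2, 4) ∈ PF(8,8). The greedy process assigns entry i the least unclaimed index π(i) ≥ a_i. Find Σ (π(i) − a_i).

6

Σπ(i) = 1+…+8 = 36; Σa = 4+5+2+7+5+1+2+4 = 30; disp = 36−30 = 6.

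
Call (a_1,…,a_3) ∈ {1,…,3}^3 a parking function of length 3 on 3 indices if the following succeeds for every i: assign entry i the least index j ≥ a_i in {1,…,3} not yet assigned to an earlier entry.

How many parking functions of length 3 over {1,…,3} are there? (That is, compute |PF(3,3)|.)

|PF(3,3)| = (4−3)·4^(3−1) = 1·16 = 16 (Pollak)
One tuple (2,1,2) → sorted (1,2,2): b_i ≤ i ∀i, a PF.

16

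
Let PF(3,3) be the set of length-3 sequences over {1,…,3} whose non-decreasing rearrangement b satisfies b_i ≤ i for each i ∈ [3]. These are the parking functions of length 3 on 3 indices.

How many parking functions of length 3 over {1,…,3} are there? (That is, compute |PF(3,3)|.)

|PF(3,3)| = 1·4^2 = 1·16 = 16 [KW]
Example (1,3,1) → sorted (1,1,3): b_i ≤ i ∀i, a PF.

16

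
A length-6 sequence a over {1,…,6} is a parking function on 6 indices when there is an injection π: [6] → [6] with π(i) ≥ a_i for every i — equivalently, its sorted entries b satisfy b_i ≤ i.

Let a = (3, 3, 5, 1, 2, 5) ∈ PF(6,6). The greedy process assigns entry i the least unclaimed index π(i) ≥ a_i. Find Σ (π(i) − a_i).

Σπ = 21 ({1..6} each once); Σa = 3+3+5+1+2+5 = 19; disp = 21−19 = 2.

2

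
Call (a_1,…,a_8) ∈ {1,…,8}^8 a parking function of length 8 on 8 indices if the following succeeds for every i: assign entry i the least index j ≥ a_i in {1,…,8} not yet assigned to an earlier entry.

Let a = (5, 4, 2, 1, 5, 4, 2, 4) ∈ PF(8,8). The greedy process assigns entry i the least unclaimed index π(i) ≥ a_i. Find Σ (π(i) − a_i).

9

Σπ = 8·9/2 = 36 (π permutes [8]); Σa = 5+4+2+1+5+4+2+4 = 27; disp = 36−27 = 9.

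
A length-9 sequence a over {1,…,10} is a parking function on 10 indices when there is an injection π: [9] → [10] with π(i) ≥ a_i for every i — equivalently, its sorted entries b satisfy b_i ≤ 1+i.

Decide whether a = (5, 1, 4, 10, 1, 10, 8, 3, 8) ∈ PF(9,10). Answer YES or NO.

Rearranged: b = (1, 1, 3, 4, 5, 8, 8, 10, 10).
  b_1=1 ≤ 2
  b_2=1 ≤ 3
  b_3=3 ≤ 4
  b_4=4 ≤ 5
  b_5=5 ≤ 6
  b_6=8 > 7
  fails at i=6 ⇒ NO

NO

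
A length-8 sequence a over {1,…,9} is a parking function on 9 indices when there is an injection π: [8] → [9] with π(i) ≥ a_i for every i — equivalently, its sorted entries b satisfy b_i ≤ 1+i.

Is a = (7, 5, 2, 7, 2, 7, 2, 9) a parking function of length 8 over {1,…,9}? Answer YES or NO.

Sorted: b = (2, 2, 2, 5, 7, 7, 7, 9).
  b_1=2 ≤ 2
  b_2=2 ≤ 3
  b_3=2 ≤ 4
  b_4=5 ≤ 5
  b_5=7 > 6
  fails at i=5 ⇒ NO

NO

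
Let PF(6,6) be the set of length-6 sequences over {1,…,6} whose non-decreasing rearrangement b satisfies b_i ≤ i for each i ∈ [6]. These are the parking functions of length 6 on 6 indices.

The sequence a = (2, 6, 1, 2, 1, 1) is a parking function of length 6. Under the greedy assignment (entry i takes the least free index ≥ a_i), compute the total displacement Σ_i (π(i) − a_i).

8

Σπ(i) = 1+…+6 = 21; Σa = 2+6+1+2+1+1 = 13; disp = 21−13 = 8.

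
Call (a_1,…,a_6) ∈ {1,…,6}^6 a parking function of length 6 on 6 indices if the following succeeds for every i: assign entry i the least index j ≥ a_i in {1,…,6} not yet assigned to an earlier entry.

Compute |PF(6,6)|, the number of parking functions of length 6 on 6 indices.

Count = (6+1−6)·(6+1)^{6−1} = 1 · 16807 = 16807 (Konheim–Weiss)
E.g. (1,1,2,6,3,3) → sorted (1,1,2,3,3,6): b_i ≤ i ∀i, a PF.

16807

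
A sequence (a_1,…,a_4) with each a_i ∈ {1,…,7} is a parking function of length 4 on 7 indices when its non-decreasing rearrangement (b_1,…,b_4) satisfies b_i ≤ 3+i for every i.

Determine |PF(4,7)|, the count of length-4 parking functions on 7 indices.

2048

|PF(4,7)| = (7−4+1)·(7+1)^(4−1) = 4×512 = 2048
Example (2,6,1,3) → sorted (1,2,3,6): b_i ≤ 3+i ∀i, a PF.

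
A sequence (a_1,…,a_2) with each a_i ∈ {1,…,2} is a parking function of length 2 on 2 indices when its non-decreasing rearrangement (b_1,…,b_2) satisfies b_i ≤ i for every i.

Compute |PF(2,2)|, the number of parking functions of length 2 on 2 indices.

3

#PF = (3−2)·3^(2−1) = 1 · 3 = 3 (Konheim–Weiss)
E.g. (1,1) → sorted (1,1): b_i ≤ i ∀i, a PF.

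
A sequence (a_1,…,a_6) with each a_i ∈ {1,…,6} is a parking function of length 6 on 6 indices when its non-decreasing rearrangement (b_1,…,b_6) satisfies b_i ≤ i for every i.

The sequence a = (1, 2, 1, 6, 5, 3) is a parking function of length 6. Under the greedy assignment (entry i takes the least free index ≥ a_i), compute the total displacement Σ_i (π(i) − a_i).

Σπ = 21 ({1..6} each once); Σa = 1+2+1+6+5+3 = 18; disp = 21−18 = 3.

3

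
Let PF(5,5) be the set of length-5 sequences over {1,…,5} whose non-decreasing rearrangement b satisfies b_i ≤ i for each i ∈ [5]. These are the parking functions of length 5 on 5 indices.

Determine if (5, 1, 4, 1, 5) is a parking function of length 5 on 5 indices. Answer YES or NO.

NO

Rearranged: b = (1, 1, 4, 5, 5).
  b_1=1 ≤ 1
  b_2=1 ≤ 2
  b_3=4 > 3
  fails at i=3 ⇒ NO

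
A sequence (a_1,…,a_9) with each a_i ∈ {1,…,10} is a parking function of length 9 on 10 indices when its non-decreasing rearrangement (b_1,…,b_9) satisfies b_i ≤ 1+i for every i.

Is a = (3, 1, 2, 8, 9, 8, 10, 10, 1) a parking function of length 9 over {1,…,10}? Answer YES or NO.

Order a: b = (1, 1, 2, 3, 8, 8, 9, 10, 10).
  b_1=1 ≤ 2
  b_2=1 ≤ 3
  b_3=2 ≤ 4
  b_4=3 ≤ 5
  b_5=8 > 6
  fails at i=5 ⇒ NO

NO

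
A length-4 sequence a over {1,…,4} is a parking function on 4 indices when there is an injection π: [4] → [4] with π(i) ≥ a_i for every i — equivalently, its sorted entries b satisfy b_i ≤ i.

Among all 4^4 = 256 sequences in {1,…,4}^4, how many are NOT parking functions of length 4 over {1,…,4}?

131

|PF| = (4−4+1)·(4+1)^(4−1) = 1 · 125 = 125 (Pollak)
One tuple (4,4,4,4) → sorted (4,4,4,4): b_1=4>1, not a PF.
Total 256; non-PF = 256−125 = 131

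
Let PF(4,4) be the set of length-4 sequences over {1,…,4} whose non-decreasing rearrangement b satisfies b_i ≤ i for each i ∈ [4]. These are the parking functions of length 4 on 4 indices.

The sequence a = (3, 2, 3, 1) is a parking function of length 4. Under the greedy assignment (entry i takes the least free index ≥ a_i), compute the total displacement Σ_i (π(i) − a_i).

Σπ(i) = 1+…+4 = 10; Σa = 3+2+3+1 = 9; disp = 10−9 = 1.

1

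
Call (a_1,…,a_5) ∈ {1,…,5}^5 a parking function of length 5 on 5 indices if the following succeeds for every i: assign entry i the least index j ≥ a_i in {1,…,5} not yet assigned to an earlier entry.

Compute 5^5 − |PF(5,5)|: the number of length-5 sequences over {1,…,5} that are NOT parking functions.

1829

|PF(5,5)| = (5−5+1)·(5+1)^(5−1) = 1×1296 = 1296
E.g. (5,4,4,4,5) → sorted (4,4,4,5,5): b_1=4>1, not a PF.
Total 3125; non-PF = 3125−1296 = 1829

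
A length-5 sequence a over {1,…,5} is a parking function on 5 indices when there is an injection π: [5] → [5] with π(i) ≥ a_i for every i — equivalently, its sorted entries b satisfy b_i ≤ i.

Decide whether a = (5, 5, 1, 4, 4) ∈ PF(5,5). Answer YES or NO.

NO

Sorted: b = (1, 4, 4, 5, 5).
  b_1=1 ≤ 1
  b_2=4 > 2
  fails at i=2 ⇒ NO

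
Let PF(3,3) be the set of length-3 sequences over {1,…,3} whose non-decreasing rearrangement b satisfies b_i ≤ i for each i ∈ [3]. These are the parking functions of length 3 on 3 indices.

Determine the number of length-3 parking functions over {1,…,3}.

16

|PF| = (3+1−3)·(3+1)^{3−1} = 1 · 16 = 16 (Pollak)
One tuple (1,3,2) → sorted (1,2,3): b_i ≤ i ∀i, a PF.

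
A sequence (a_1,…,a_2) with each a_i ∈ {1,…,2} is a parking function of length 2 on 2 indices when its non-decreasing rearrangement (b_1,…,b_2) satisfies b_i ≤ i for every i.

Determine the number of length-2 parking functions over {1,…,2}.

3

Count = (3−2)·3^(2−1) = 1·3 = 3 [KW]
Example (1,2) → sorted (1,2): b_i ≤ i ∀i, a PF.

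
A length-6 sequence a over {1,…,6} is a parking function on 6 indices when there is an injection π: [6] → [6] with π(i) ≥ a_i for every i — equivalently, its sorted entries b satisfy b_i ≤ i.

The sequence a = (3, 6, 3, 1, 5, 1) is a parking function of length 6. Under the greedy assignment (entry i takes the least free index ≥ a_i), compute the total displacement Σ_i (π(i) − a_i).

2

Σπ = 6·7/2 = 21 (π permutes [6]); Σa = 3+6+3+1+5+1 = 19; disp = 21−19 = 2.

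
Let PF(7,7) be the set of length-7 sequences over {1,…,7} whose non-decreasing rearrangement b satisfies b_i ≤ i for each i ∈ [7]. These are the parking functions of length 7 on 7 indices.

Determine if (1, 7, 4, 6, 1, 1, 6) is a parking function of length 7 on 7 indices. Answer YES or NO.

NO

Sorted: b = (1, 1, 1, 4, 6, 6, 7).
  b_1=1 ≤ 1
  b_2=1 ≤ 2
  b_3=1 ≤ 3
  b_4=4 ≤ 4
  b_5=6 > 5
  fails at i=5 ⇒ NO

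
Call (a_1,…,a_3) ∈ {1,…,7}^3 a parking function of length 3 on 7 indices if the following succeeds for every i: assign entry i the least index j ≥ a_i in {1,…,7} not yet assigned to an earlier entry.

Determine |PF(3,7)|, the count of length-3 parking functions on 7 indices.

320

|PF| = (7−3+1)·(7+1)^(3−1) = 5 · 64 = 320 (Pollak)
Check (2,1,2) → sorted (1,2,2): b_i ≤ 4+i ∀i, a PF.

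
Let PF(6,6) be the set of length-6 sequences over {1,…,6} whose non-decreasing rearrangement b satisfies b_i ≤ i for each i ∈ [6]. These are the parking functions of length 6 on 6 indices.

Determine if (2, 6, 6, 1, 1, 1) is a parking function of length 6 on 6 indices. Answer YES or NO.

NO

Sorted: b = (1, 1, 1, 2, 6, 6).
  b_1=1 ≤ 1
  b_2=1 ≤ 2
  b_3=1 ≤ 3
  b_4=2 ≤ 4
  b_5=6 > 5
  fails at i=5 ⇒ NO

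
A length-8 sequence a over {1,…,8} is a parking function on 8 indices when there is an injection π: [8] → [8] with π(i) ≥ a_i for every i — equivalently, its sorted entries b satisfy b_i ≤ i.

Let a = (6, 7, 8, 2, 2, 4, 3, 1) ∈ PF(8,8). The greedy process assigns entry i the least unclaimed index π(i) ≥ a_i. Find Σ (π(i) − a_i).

Σπ(i) = 1+…+8 = 36; Σa = 6+7+8+2+2+4+3+1 = 33; disp = 36−33 = 3.

3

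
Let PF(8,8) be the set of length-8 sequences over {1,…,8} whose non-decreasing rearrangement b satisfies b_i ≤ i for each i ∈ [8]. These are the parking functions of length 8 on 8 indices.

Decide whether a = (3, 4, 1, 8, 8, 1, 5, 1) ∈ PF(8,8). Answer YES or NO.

NO

Sorted: b = (1, 1, 1, 3, 4, 5, 8, 8).
  b_1=1 ≤ 1
  b_2=1 ≤ 2
  b_3=1 ≤ 3
  b_4=3 ≤ 4
  b_5=4 ≤ 5
  b_6=5 ≤ 6
  b_7=8 > 7
  fails at i=7 ⇒ NO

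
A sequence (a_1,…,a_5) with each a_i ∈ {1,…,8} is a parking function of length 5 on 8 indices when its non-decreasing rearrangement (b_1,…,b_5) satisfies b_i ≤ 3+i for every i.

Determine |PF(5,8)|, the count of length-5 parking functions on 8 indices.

|PF| = (8−5+1)·(8+1)^(5−1) = 4 · 6561 = 26244 (Pollak)
Example (3,7,3,5,7) → sorted (3,3,5,7,7): b_i ≤ 3+i ∀i, a PF.

26244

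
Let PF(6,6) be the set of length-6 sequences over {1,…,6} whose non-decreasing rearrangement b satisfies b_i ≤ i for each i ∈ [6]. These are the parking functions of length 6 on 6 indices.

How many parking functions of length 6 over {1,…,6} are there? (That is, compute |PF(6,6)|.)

16807

Count = (6−6+1)·(6+1)^(6−1) = 1×16807 = 16807
Example (2,1,3,3,4,3) → sorted (1,2,3,3,3,4): b_i ≤ i ∀i, a PF.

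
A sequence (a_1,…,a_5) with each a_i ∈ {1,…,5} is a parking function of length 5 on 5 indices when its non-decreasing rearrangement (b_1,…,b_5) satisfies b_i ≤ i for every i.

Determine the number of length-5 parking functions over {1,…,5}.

1296

#PF = (5+1−5)·(5+1)^{5−1} = 1 · 1296 = 1296 [KW]
Example (3,2,2,3,1) → sorted (1,2,2,3,3): b_i ≤ i ∀i, a PF.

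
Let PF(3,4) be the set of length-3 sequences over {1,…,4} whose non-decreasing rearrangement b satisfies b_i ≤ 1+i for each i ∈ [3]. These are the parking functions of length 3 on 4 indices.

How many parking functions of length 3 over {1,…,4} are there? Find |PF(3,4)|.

#PF = 2·5^2 = 2×25 = 50 [KW]
Check (1,1,3) → sorted (1,1,3): b_i ≤ 1+i ∀i, a PF.

50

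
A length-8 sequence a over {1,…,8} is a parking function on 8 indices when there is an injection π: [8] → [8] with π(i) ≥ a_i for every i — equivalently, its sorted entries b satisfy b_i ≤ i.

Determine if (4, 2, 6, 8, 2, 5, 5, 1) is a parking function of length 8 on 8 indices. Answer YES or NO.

YES

Sorted: b = (1, 2, 2, 4, 5, 5, 6, 8).
  b_1=1 ≤ 1
  b_2=2 ≤ 2
  b_3=2 ≤ 3
  b_4=4 ≤ 4
  b_5=5 ≤ 5
  b_6=5 ≤ 6
  b_7=6 ≤ 7
  b_8=8 ≤ 8
All bounds hold ⇒ YES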